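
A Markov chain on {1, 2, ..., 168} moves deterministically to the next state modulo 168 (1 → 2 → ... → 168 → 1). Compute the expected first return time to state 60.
E[T_60 | X_0 = 60] = 168

The chain cycles deterministically, so starting at state 60 it returns in exactly 168 steps. Equivalently, the stationary distribution is uniform π_j = 1/168 for every state j, so by Kac's formula E[T_60] = 1/π_60 = 168.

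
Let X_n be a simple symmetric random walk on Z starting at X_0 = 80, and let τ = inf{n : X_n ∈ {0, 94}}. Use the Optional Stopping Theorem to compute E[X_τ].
E[X_τ] = 80

X_n is a martingale and τ is a bounded-mean stopping time (indeed τ is finite a.s. with bounded expectation since the walk is in a bounded region). By the OST, E[X_τ] = E[X_0] = 80. Equivalently: E[X_τ] = 94 · P(hit 94 first) + 0 · P(hit 0 first) = 94 · (80/94) = 80.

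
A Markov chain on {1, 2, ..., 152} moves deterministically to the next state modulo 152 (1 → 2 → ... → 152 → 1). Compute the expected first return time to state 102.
E[T_102 | X_0 = 102] = 152

The chain cycles deterministically, so starting at state 102 it returns in exactly 152 steps. Equivalently, the stationary distribution is uniform π_j = 1/152 for every state j, so by Kac's formula E[T_102] = 1/π_102 = 152.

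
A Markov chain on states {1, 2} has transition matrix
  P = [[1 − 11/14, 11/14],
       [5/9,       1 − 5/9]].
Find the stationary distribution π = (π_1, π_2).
π_1 = 70/169, π_2 = 99/169

Solve πP = π with π_1 + π_2 = 1. From πP = π: π_1 · (1 − 11/14) + π_2 · 5/9 = π_1 ⇒ π_2 · 5/9 = π_1 · 11/14 ⇒ π_2/π_1 = (11/14)/(5/9) = 99/70. Together with π_1 + π_2 = 1:
  π_1 = (5/9)/(11/14 + 5/9) = (5/9)/(169/126) = 70/169,
  π_2 = (11/14)/(11/14 + 5/9) = (11/14)/(169/126) = 99/169.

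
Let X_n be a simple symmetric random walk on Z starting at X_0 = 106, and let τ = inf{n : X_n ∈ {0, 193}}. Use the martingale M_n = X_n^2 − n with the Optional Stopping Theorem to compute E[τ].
E[τ] = 9222

M_n = X_n^2 − n is a martingale (since E[X_{n+1}^2 | F_n] = X_n^2 + 1). By OST (τ has finite mean in a bounded region), E[M_τ] = E[M_0] = X_0^2 − 0 = 106^2 = 11236. Also E[M_τ] = E[X_τ^2] − E[τ]. The walk exits at 0 or 193, with P(hit 193 first) = 106/193, so E[X_τ^2] = 193^2 · 106/193 + 0 = 20458. Thus E[τ] = E[X_τ^2] − E[M_τ] = 20458 − 11236 = 9222 = 106(193 − 106) = 9222.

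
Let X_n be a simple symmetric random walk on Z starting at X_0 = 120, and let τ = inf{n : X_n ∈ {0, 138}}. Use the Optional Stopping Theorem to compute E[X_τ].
E[X_τ] = 120

X_n is a martingale and τ is a bounded-mean stopping time (indeed τ is finite a.s. with bounded expectation since the walk is in a bounded region). By the OST, E[X_τ] = E[X_0] = 120. Equivalently: E[X_τ] = 138 · P(hit 138 first) + 0 · P(hit 0 first) = 138 · (120/138) = 120.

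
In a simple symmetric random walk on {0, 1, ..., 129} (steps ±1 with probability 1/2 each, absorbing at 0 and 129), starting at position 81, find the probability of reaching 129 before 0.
P(hit 129 before 0) = 81/129 = 27/43

Let u_k = P(hit 129 before 0 | start at k). Then u_0 = 0, u_129 = 1, and u_k = u_{k-1}/2 + u_{k+1}/2 for 1 ≤ k ≤ 128. This harmonic recurrence is solved by u_k = k/129, giving u_81 = 81/129 = 27/43.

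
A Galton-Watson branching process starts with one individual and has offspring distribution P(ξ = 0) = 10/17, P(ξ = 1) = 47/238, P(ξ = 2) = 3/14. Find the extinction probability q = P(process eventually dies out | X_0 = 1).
q = 1

Mean offspring μ = 0·10/17 + 1·47/238 + 2·3/14 = 149/238 ≤ 1. For μ ≤ 1 with offspring not concentrated at 1, the Galton-Watson process goes extinct almost surely, so q = 1.
(Algebraic check: The pgf is f(s) = 10/17 + 47/238·s + 3/14·s². The extinction probability q is the smallest fixed point of f in [0, 1]. Setting s = f(s):
  3/14·s² + (47/238 − 1)·s + 10/17 = 0
  3/14·s² − (10/17 + 3/14)·s + 10/17 = 0
which factors as (s − 1)·(3/14·s − 10/17) = 0, giving roots s = 1 and s = (10/17)/(3/14) = 140/51. Since 140/51 ≥ 1, the smallest root in [0, 1] is s = 1.)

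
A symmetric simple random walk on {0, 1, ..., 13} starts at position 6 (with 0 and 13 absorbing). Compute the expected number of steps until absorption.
E[τ | X_0 = 6] = 42

Let v_k = E[τ | X_0 = k]. Boundary: v_0 = v_13 = 0. Recurrence: v_k = 1 + (v_{k-1} + v_{k+1})/2 for 1 ≤ k ≤ 12. The particular solution to v_k − (v_{k-1} + v_{k+1})/2 = 1 is v_k = −k^2. Adding homogeneous solution A + B k and matching boundaries gives v_k = k (13 − k). Substituting k = 6: v_6 = 6 · 7 = 42.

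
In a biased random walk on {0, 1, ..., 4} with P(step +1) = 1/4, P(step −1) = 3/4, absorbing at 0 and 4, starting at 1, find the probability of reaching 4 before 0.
P(hit 4 before 0) = (1 − (3)^1) / (1 − (3)^4) = 1/40

Let u_k denote P(reach 4 before 0 | start at k). Boundary: u_0 = 0, u_4 = 1. Recurrence: u_k = 1/4·u_{k+1} + 3/4·u_{k-1} for 1 ≤ k ≤ 3. Try u_k = A + B·r^k with r = q/p = (3/4)/(1/4) = 3. Substitution satisfies the recurrence; boundary conditions give:
  u_k = (1 − r^k) / (1 − r^N) = (1 − (3)^1) / (1 − (3)^4) = 1/40.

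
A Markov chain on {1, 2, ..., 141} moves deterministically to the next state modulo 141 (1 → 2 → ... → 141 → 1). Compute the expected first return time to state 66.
E[T_66 | X_0 = 66] = 141

The chain cycles deterministically, so starting at state 66 it returns in exactly 141 steps. Equivalently, the stationary distribution is uniform π_j = 1/141 for every state j, so by Kac's formula E[T_66] = 1/π_66 = 141.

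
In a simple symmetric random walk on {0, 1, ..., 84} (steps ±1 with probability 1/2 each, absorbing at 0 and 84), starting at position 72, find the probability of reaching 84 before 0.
P(hit 84 before 0) = 72/84 = 6/7

Let u_k = P(hit 84 before 0 | start at k). Then u_0 = 0, u_84 = 1, and u_k = u_{k-1}/2 + u_{k+1}/2 for 1 ≤ k ≤ 83. This harmonic recurrence is solved by u_k = k/84, giving u_72 = 72/84 = 6/7.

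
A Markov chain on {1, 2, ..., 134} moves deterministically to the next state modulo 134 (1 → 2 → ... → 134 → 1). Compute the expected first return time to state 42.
E[T_42 | X_0 = 42] = 134

The chain cycles deterministically, so starting at state 42 it returns in exactly 134 steps. Equivalently, the stationary distribution is uniform π_j = 1/134 for every state j, so by Kac's formula E[T_42] = 1/π_42 = 134.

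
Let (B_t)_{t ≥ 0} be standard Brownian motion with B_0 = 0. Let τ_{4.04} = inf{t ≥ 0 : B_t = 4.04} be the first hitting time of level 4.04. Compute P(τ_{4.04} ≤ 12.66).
P(τ_{4.04} ≤ 12.66) = 2(1 − Φ(4.04/√12.66)) = 2(1 − Φ(1.1354)) ≈ 0.2562

By the reflection principle for standard BM, P(τ_b ≤ t) = 2 · P(B_t ≥ b). Since B_t ~ N(0, t), P(B_t ≥ 4.04) = 1 − Φ(4.04/√t) = 1 − Φ(4.04/√12.66) = 1 − Φ(1.1354) ≈ 0.12810. Doubling: P(τ_{4.04} ≤ 12.66) ≈ 2 · 0.12810 = 0.25620 ≈ 0.2562.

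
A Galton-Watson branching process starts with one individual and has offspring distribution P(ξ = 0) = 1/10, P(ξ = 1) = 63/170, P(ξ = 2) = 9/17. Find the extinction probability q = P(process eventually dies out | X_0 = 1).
q = 17/90

The pgf is f(s) = 1/10 + 63/170·s + 9/17·s². The extinction probability q is the smallest fixed point of f in [0, 1]. Setting s = f(s):
  9/17·s² + (63/170 − 1)·s + 1/10 = 0
  9/17·s² − (1/10 + 9/17)·s + 1/10 = 0
which factors as (s − 1)·(9/17·s − 1/10) = 0, giving roots s = 1 and s = (1/10)/(9/17) = 17/90.
Mean offspring μ = 63/170 + 2·9/17 = 243/170 > 1 (supercritical), so q < 1. The extinction probability is the smaller root: q = (1/10)/(9/17) = 17/90.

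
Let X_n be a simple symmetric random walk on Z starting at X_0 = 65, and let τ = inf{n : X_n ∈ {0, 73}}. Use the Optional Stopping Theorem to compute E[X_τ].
E[X_τ] = 65

X_n is a martingale and τ is a bounded-mean stopping time (indeed τ is finite a.s. with bounded expectation since the walk is in a bounded region). By the OST, E[X_τ] = E[X_0] = 65. Equivalently: E[X_τ] = 73 · P(hit 73 first) + 0 · P(hit 0 first) = 73 · (65/73) = 65.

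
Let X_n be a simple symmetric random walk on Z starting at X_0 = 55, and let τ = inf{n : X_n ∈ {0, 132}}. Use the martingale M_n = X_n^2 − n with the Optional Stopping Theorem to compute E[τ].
E[τ] = 4235

M_n = X_n^2 − n is a martingale (since E[X_{n+1}^2 | F_n] = X_n^2 + 1). By OST (τ has finite mean in a bounded region), E[M_τ] = E[M_0] = X_0^2 − 0 = 55^2 = 3025. Also E[M_τ] = E[X_τ^2] − E[τ]. The walk exits at 0 or 132, with P(hit 132 first) = 55/132, so E[X_τ^2] = 132^2 · 55/132 + 0 = 7260. Thus E[τ] = E[X_τ^2] − E[M_τ] = 7260 − 3025 = 4235 = 55(132 − 55) = 4235.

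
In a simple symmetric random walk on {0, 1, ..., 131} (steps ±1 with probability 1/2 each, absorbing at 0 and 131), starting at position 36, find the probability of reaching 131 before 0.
P(hit 131 before 0) = 36/131

Let u_k = P(hit 131 before 0 | start at k). Then u_0 = 0, u_131 = 1, and u_k = u_{k-1}/2 + u_{k+1}/2 for 1 ≤ k ≤ 130. This harmonic recurrence is solved by u_k = k/131, giving u_36 = 36/131.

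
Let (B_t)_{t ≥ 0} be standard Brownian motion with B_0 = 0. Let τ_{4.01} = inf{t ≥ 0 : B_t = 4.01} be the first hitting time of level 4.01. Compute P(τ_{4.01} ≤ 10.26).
P(τ_{4.01} ≤ 10.26) = 2(1 − Φ(4.01/√10.26)) = 2(1 − Φ(1.2519)) ≈ 0.2106

By the reflection principle for standard BM, P(τ_b ≤ t) = 2 · P(B_t ≥ b). Since B_t ~ N(0, t), P(B_t ≥ 4.01) = 1 − Φ(4.01/√t) = 1 − Φ(4.01/√10.26) = 1 − Φ(1.2519) ≈ 0.10530. Doubling: P(τ_{4.01} ≤ 10.26) ≈ 2 · 0.10530 = 0.21060 ≈ 0.2106.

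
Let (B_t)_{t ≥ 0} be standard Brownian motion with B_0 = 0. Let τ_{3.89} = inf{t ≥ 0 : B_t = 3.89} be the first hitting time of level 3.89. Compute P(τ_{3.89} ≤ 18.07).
P(τ_{3.89} ≤ 18.07) = 2(1 − Φ(3.89/√18.07)) = 2(1 − Φ(0.9151)) ≈ 0.3601

By the reflection principle for standard BM, P(τ_b ≤ t) = 2 · P(B_t ≥ b). Since B_t ~ N(0, t), P(B_t ≥ 3.89) = 1 − Φ(3.89/√t) = 1 − Φ(3.89/√18.07) = 1 − Φ(0.9151) ≈ 0.18007. Doubling: P(τ_{3.89} ≤ 18.07) ≈ 2 · 0.18007 = 0.36014 ≈ 0.3601.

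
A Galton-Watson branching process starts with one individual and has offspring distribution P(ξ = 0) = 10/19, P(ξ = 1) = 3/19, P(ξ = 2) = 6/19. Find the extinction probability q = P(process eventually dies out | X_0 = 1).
q = 1

Mean offspring μ = 0·10/19 + 1·3/19 + 2·6/19 = 15/19 ≤ 1. For μ ≤ 1 with offspring not concentrated at 1, the Galton-Watson process goes extinct almost surely, so q = 1.
(Algebraic check: The pgf is f(s) = 10/19 + 3/19·s + 6/19·s². The extinction probability q is the smallest fixed point of f in [0, 1]. Setting s = f(s):
  6/19·s² + (3/19 − 1)·s + 10/19 = 0
  6/19·s² − (10/19 + 6/19)·s + 10/19 = 0
which factors as (s − 1)·(6/19·s − 10/19) = 0, giving roots s = 1 and s = (10/19)/(6/19) = 5/3. Since 5/3 ≥ 1, the smallest root in [0, 1] is s = 1.)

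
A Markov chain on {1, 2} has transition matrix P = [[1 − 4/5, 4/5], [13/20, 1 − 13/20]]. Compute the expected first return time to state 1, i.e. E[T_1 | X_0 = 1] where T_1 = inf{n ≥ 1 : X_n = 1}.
E[T_1 | X_0 = 1] = 1/π_1 = 29/13

For an irreducible recurrent Markov chain with stationary distribution π, E[T_i | X_0 = i] = 1/π_i (Kac's formula). Here π_1 = (13/20)/(4/5 + 13/20) = (13/20)/(29/20) = 13/29, so E[T_1 | X_0 = 1] = 1/π_1 = (4/5 + 13/20)/(13/20) = (29/20)/(13/20) = 29/13.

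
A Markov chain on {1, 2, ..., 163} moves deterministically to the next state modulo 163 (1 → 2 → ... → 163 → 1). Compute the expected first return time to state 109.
E[T_109 | X_0 = 109] = 163

The chain cycles deterministically, so starting at state 109 it returns in exactly 163 steps. Equivalently, the stationary distribution is uniform π_j = 1/163 for every state j, so by Kac's formula E[T_109] = 1/π_109 = 163.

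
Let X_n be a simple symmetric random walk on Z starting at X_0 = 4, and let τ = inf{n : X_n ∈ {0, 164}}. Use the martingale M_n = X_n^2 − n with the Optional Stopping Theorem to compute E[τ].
E[τ] = 640

M_n = X_n^2 − n is a martingale (since E[X_{n+1}^2 | F_n] = X_n^2 + 1). By OST (τ has finite mean in a bounded region), E[M_τ] = E[M_0] = X_0^2 − 0 = 4^2 = 16. Also E[M_τ] = E[X_τ^2] − E[τ]. The walk exits at 0 or 164, with P(hit 164 first) = 4/164, so E[X_τ^2] = 164^2 · 4/164 + 0 = 656. Thus E[τ] = E[X_τ^2] − E[M_τ] = 656 − 16 = 640 = 4(164 − 4) = 640.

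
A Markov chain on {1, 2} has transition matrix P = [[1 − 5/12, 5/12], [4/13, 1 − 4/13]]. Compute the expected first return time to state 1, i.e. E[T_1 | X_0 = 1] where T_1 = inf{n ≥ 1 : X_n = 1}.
E[T_1 | X_0 = 1] = 1/π_1 = 113/48

For an irreducible recurrent Markov chain with stationary distribution π, E[T_i | X_0 = i] = 1/π_i (Kac's formula). Here π_1 = (4/13)/(5/12 + 4/13) = (4/13)/(113/156) = 48/113, so E[T_1 | X_0 = 1] = 1/π_1 = (5/12 + 4/13)/(4/13) = (113/156)/(4/13) = 113/48.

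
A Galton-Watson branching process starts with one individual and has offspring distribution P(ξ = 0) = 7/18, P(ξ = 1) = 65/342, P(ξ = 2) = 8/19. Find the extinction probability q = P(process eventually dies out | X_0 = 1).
q = 133/144

The pgf is f(s) = 7/18 + 65/342·s + 8/19·s². The extinction probability q is the smallest fixed point of f in [0, 1]. Setting s = f(s):
  8/19·s² + (65/342 − 1)·s + 7/18 = 0
  8/19·s² − (7/18 + 8/19)·s + 7/18 = 0
which factors as (s − 1)·(8/19·s − 7/18) = 0, giving roots s = 1 and s = (7/18)/(8/19) = 133/144.
Mean offspring μ = 65/342 + 2·8/19 = 353/342 > 1 (supercritical), so q < 1. The extinction probability is the smaller root: q = (7/18)/(8/19) = 133/144.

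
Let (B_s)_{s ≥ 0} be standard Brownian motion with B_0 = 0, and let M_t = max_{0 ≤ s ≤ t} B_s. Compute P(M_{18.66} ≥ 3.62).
P(M_{18.66} ≥ 3.62) = 2·P(B_{18.66} ≥ 3.62) = 2(1 − Φ(3.62/√18.66)) ≈ 0.4020

By the reflection principle for Brownian motion, P(M_t ≥ a) = 2 · P(B_t ≥ a) for a ≥ 0. Since B_t ~ N(0, t), P(B_t ≥ 3.62) = 1 − Φ(3.62/√t) = 1 − Φ(3.62/√18.66) = 1 − Φ(0.8380). So
  P(M_{18.66} ≥ 3.62) = 2(1 − Φ(0.8380)) ≈ 0.4020.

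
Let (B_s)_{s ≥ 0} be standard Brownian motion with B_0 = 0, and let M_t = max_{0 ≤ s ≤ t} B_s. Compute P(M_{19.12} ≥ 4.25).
P(M_{19.12} ≥ 4.25) = 2·P(B_{19.12} ≥ 4.25) = 2(1 − Φ(4.25/√19.12)) ≈ 0.3311

By the reflection principle for Brownian motion, P(M_t ≥ a) = 2 · P(B_t ≥ a) for a ≥ 0. Since B_t ~ N(0, t), P(B_t ≥ 4.25) = 1 − Φ(4.25/√t) = 1 − Φ(4.25/√19.12) = 1 − Φ(0.9720). So
  P(M_{19.12} ≥ 4.25) = 2(1 − Φ(0.9720)) ≈ 0.3311.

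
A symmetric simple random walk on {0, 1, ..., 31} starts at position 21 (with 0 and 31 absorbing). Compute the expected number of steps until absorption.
E[τ | X_0 = 21] = 210

Let v_k = E[τ | X_0 = k]. Boundary: v_0 = v_31 = 0. Recurrence: v_k = 1 + (v_{k-1} + v_{k+1})/2 for 1 ≤ k ≤ 30. The particular solution to v_k − (v_{k-1} + v_{k+1})/2 = 1 is v_k = −k^2. Adding homogeneous solution A + B k and matching boundaries gives v_k = k (31 − k). Substituting k = 21: v_21 = 21 · 10 = 210.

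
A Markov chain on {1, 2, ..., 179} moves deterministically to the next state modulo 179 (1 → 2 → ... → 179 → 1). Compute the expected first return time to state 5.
E[T_5 | X_0 = 5] = 179

The chain cycles deterministically, so starting at state 5 it returns in exactly 179 steps. Equivalently, the stationary distribution is uniform π_j = 1/179 for every state j, so by Kac's formula E[T_5] = 1/π_5 = 179.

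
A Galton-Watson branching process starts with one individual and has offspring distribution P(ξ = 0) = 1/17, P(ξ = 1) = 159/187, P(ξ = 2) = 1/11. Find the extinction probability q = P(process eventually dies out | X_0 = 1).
q = 11/17

The pgf is f(s) = 1/17 + 159/187·s + 1/11·s². The extinction probability q is the smallest fixed point of f in [0, 1]. Setting s = f(s):
  1/11·s² + (159/187 − 1)·s + 1/17 = 0
  1/11·s² − (1/17 + 1/11)·s + 1/17 = 0
which factors as (s − 1)·(1/11·s − 1/17) = 0, giving roots s = 1 and s = (1/17)/(1/11) = 11/17.
Mean offspring μ = 159/187 + 2·1/11 = 193/187 > 1 (supercritical), so q < 1. The extinction probability is the smaller root: q = (1/17)/(1/11) = 11/17.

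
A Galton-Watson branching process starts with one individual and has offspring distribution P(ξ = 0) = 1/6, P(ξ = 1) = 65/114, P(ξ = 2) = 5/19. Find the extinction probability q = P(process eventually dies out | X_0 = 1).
q = 19/30

The pgf is f(s) = 1/6 + 65/114·s + 5/19·s². The extinction probability q is the smallest fixed point of f in [0, 1]. Setting s = f(s):
  5/19·s² + (65/114 − 1)·s + 1/6 = 0
  5/19·s² − (1/6 + 5/19)·s + 1/6 = 0
which factors as (s − 1)·(5/19·s − 1/6) = 0, giving roots s = 1 and s = (1/6)/(5/19) = 19/30.
Mean offspring μ = 65/114 + 2·5/19 = 125/114 > 1 (supercritical), so q < 1. The extinction probability is the smaller root: q = (1/6)/(5/19) = 19/30.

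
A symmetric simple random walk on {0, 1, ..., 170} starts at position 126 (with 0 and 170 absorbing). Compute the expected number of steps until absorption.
E[τ | X_0 = 126] = 5544

Let v_k = E[τ | X_0 = k]. Boundary: v_0 = v_170 = 0. Recurrence: v_k = 1 + (v_{k-1} + v_{k+1})/2 for 1 ≤ k ≤ 169. The particular solution to v_k − (v_{k-1} + v_{k+1})/2 = 1 is v_k = −k^2. Adding homogeneous solution A + B k and matching boundaries gives v_k = k (170 − k). Substituting k = 126: v_126 = 126 · 44 = 5544.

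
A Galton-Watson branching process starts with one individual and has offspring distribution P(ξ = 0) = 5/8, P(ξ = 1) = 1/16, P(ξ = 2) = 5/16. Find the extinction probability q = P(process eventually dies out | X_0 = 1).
q = 1

Mean offspring μ = 0·5/8 + 1·1/16 + 2·5/16 = 11/16 ≤ 1. For μ ≤ 1 with offspring not concentrated at 1, the Galton-Watson process goes extinct almost surely, so q = 1.
(Algebraic check: The pgf is f(s) = 5/8 + 1/16·s + 5/16·s². The extinction probability q is the smallest fixed point of f in [0, 1]. Setting s = f(s):
  5/16·s² + (1/16 − 1)·s + 5/8 = 0
  5/16·s² − (5/8 + 5/16)·s + 5/8 = 0
which factors as (s − 1)·(5/16·s − 5/8) = 0, giving roots s = 1 and s = (5/8)/(5/16) = 2. Since 2 ≥ 1, the smallest root in [0, 1] is s = 1.)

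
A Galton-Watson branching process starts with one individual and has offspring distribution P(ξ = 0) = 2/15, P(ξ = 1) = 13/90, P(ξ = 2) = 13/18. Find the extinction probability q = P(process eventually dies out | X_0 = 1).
q = 12/65

The pgf is f(s) = 2/15 + 13/90·s + 13/18·s². The extinction probability q is the smallest fixed point of f in [0, 1]. Setting s = f(s):
  13/18·s² + (13/90 − 1)·s + 2/15 = 0
  13/18·s² − (2/15 + 13/18)·s + 2/15 = 0
which factors as (s − 1)·(13/18·s − 2/15) = 0, giving roots s = 1 and s = (2/15)/(13/18) = 12/65.
Mean offspring μ = 13/90 + 2·13/18 = 143/90 > 1 (supercritical), so q < 1. The extinction probability is the smaller root: q = (2/15)/(13/18) = 12/65.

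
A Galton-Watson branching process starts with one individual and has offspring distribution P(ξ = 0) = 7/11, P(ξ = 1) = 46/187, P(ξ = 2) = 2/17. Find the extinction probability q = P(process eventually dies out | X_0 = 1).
q = 1

Mean offspring μ = 0·7/11 + 1·46/187 + 2·2/17 = 90/187 ≤ 1. For μ ≤ 1 with offspring not concentrated at 1, the Galton-Watson process goes extinct almost surely, so q = 1.
(Algebraic check: The pgf is f(s) = 7/11 + 46/187·s + 2/17·s². The extinction probability q is the smallest fixed point of f in [0, 1]. Setting s = f(s):
  2/17·s² + (46/187 − 1)·s + 7/11 = 0
  2/17·s² − (7/11 + 2/17)·s + 7/11 = 0
which factors as (s − 1)·(2/17·s − 7/11) = 0, giving roots s = 1 and s = (7/11)/(2/17) = 119/22. Since 119/22 ≥ 1, the smallest root in [0, 1] is s = 1.)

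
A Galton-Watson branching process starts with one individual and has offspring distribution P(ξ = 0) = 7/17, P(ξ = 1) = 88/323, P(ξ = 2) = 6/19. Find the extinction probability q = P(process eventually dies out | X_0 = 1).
q = 1

Mean offspring μ = 0·7/17 + 1·88/323 + 2·6/19 = 292/323 ≤ 1. For μ ≤ 1 with offspring not concentrated at 1, the Galton-Watson process goes extinct almost surely, so q = 1.
(Algebraic check: The pgf is f(s) = 7/17 + 88/323·s + 6/19·s². The extinction probability q is the smallest fixed point of f in [0, 1]. Setting s = f(s):
  6/19·s² + (88/323 − 1)·s + 7/17 = 0
  6/19·s² − (7/17 + 6/19)·s + 7/17 = 0
which factors as (s − 1)·(6/19·s − 7/17) = 0, giving roots s = 1 and s = (7/17)/(6/19) = 133/102. Since 133/102 ≥ 1, the smallest root in [0, 1] is s = 1.)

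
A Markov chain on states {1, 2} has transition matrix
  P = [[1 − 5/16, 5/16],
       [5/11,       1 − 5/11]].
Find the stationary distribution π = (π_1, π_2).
π_1 = 16/27, π_2 = 11/27

Solve πP = π with π_1 + π_2 = 1. From πP = π: π_1 · (1 − 5/16) + π_2 · 5/11 = π_1 ⇒ π_2 · 5/11 = π_1 · 5/16 ⇒ π_2/π_1 = (5/16)/(5/11) = 11/16. Together with π_1 + π_2 = 1:
  π_1 = (5/11)/(5/16 + 5/11) = (5/11)/(135/176) = 16/27,
  π_2 = (5/16)/(5/16 + 5/11) = (5/16)/(135/176) = 11/27.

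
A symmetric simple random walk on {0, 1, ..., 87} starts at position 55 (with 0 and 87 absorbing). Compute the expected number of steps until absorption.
E[τ | X_0 = 55] = 1760

Let v_k = E[τ | X_0 = k]. Boundary: v_0 = v_87 = 0. Recurrence: v_k = 1 + (v_{k-1} + v_{k+1})/2 for 1 ≤ k ≤ 86. The particular solution to v_k − (v_{k-1} + v_{k+1})/2 = 1 is v_k = −k^2. Adding homogeneous solution A + B k and matching boundaries gives v_k = k (87 − k). Substituting k = 55: v_55 = 55 · 32 = 1760.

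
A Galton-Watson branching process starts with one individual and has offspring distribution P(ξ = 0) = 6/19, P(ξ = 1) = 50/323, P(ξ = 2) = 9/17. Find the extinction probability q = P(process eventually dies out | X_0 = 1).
q = 34/57

The pgf is f(s) = 6/19 + 50/323·s + 9/17·s². The extinction probability q is the smallest fixed point of f in [0, 1]. Setting s = f(s):
  9/17·s² + (50/323 − 1)·s + 6/19 = 0
  9/17·s² − (6/19 + 9/17)·s + 6/19 = 0
which factors as (s − 1)·(9/17·s − 6/19) = 0, giving roots s = 1 and s = (6/19)/(9/17) = 34/57.
Mean offspring μ = 50/323 + 2·9/17 = 392/323 > 1 (supercritical), so q < 1. The extinction probability is the smaller root: q = (6/19)/(9/17) = 34/57.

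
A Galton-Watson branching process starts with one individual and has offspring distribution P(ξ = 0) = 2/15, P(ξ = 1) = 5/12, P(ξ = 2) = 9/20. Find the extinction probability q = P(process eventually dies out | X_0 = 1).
q = 8/27

The pgf is f(s) = 2/15 + 5/12·s + 9/20·s². The extinction probability q is the smallest fixed point of f in [0, 1]. Setting s = f(s):
  9/20·s² + (5/12 − 1)·s + 2/15 = 0
  9/20·s² − (2/15 + 9/20)·s + 2/15 = 0
which factors as (s − 1)·(9/20·s − 2/15) = 0, giving roots s = 1 and s = (2/15)/(9/20) = 8/27.
Mean offspring μ = 5/12 + 2·9/20 = 79/60 > 1 (supercritical), so q < 1. The extinction probability is the smaller root: q = (2/15)/(9/20) = 8/27.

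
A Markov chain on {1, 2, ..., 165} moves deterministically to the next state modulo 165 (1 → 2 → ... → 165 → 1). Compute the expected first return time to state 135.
E[T_135 | X_0 = 135] = 165

The chain cycles deterministically, so starting at state 135 it returns in exactly 165 steps. Equivalently, the stationary distribution is uniform π_j = 1/165 for every state j, so by Kac's formula E[T_135] = 1/π_135 = 165.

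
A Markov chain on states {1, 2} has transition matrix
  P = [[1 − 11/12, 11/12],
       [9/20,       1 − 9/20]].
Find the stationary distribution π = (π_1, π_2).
π_1 = 27/82, π_2 = 55/82

Solve πP = π with π_1 + π_2 = 1. From πP = π: π_1 · (1 − 11/12) + π_2 · 9/20 = π_1 ⇒ π_2 · 9/20 = π_1 · 11/12 ⇒ π_2/π_1 = (11/12)/(9/20) = 55/27. Together with π_1 + π_2 = 1:
  π_1 = (9/20)/(11/12 + 9/20) = (9/20)/(41/30) = 27/82,
  π_2 = (11/12)/(11/12 + 9/20) = (11/12)/(41/30) = 55/82.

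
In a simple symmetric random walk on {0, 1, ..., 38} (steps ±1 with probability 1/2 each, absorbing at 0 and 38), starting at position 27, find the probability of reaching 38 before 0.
P(hit 38 before 0) = 27/38

Let u_k = P(hit 38 before 0 | start at k). Then u_0 = 0, u_38 = 1, and u_k = u_{k-1}/2 + u_{k+1}/2 for 1 ≤ k ≤ 37. This harmonic recurrence is solved by u_k = k/38, giving u_27 = 27/38.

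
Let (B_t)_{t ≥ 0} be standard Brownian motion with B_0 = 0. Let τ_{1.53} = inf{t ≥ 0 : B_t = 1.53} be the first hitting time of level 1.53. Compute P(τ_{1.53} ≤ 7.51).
P(τ_{1.53} ≤ 7.51) = 2(1 − Φ(1.53/√7.51)) = 2(1 − Φ(0.5583)) ≈ 0.5766

By the reflection principle for standard BM, P(τ_b ≤ t) = 2 · P(B_t ≥ b). Since B_t ~ N(0, t), P(B_t ≥ 1.53) = 1 − Φ(1.53/√t) = 1 − Φ(1.53/√7.51) = 1 − Φ(0.5583) ≈ 0.28832. Doubling: P(τ_{1.53} ≤ 7.51) ≈ 2 · 0.28832 = 0.57664 ≈ 0.5766.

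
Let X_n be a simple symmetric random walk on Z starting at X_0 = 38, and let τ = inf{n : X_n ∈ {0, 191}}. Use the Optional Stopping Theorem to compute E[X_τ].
E[X_τ] = 38

X_n is a martingale and τ is a bounded-mean stopping time (indeed τ is finite a.s. with bounded expectation since the walk is in a bounded region). By the OST, E[X_τ] = E[X_0] = 38. Equivalently: E[X_τ] = 191 · P(hit 191 first) + 0 · P(hit 0 first) = 191 · (38/191) = 38.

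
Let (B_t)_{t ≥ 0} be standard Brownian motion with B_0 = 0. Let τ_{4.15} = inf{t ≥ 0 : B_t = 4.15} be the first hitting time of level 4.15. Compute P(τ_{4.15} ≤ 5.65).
P(τ_{4.15} ≤ 5.65) = 2(1 − Φ(4.15/√5.65)) = 2(1 − Φ(1.7459)) ≈ 0.0808

By the reflection principle for standard BM, P(τ_b ≤ t) = 2 · P(B_t ≥ b). Since B_t ~ N(0, t), P(B_t ≥ 4.15) = 1 − Φ(4.15/√t) = 1 − Φ(4.15/√5.65) = 1 − Φ(1.7459) ≈ 0.04041. Doubling: P(τ_{4.15} ≤ 5.65) ≈ 2 · 0.04041 = 0.08082 ≈ 0.0808.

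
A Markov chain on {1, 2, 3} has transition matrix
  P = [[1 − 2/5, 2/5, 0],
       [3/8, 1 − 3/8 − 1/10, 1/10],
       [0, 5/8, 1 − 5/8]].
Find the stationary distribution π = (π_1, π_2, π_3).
π = (375/839, 400/839, 64/839)

This is a birth-death chain on three states, which satisfies detailed balance: π_1 · P_{12} = π_2 · P_{21} and π_2 · P_{23} = π_3 · P_{32}.
From π_1 · 2/5 = π_2 · 3/8: π_2/π_1 = (2/5)/(3/8) = 16/15.
From π_2 · 1/10 = π_3 · 5/8: π_3/π_2 = (1/10)/(5/8) = 4/25.
Take π_1 proportional to 1; then unnormalized π = (1, 16/15, 64/375). Normalize by dividing by the sum 839/375:
  π = (375/839, 400/839, 64/839).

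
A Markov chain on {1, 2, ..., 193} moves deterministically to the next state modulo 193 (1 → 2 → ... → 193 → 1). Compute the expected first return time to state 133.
E[T_133 | X_0 = 133] = 193

The chain cycles deterministically, so starting at state 133 it returns in exactly 193 steps. Equivalently, the stationary distribution is uniform π_j = 1/193 for every state j, so by Kac's formula E[T_133] = 1/π_133 = 193.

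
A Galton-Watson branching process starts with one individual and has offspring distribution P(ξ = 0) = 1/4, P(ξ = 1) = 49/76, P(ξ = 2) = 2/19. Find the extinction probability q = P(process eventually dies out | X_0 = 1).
q = 1

Mean offspring μ = 0·1/4 + 1·49/76 + 2·2/19 = 65/76 ≤ 1. For μ ≤ 1 with offspring not concentrated at 1, the Galton-Watson process goes extinct almost surely, so q = 1.
(Algebraic check: The pgf is f(s) = 1/4 + 49/76·s + 2/19·s². The extinction probability q is the smallest fixed point of f in [0, 1]. Setting s = f(s):
  2/19·s² + (49/76 − 1)·s + 1/4 = 0
  2/19·s² − (1/4 + 2/19)·s + 1/4 = 0
which factors as (s − 1)·(2/19·s − 1/4) = 0, giving roots s = 1 and s = (1/4)/(2/19) = 19/8. Since 19/8 ≥ 1, the smallest root in [0, 1] is s = 1.)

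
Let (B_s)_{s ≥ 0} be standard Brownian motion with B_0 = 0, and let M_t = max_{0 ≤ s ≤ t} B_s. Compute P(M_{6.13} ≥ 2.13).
P(M_{6.13} ≥ 2.13) = 2·P(B_{6.13} ≥ 2.13) = 2(1 − Φ(2.13/√6.13)) ≈ 0.3896

By the reflection principle for Brownian motion, P(M_t ≥ a) = 2 · P(B_t ≥ a) for a ≥ 0. Since B_t ~ N(0, t), P(B_t ≥ 2.13) = 1 − Φ(2.13/√t) = 1 − Φ(2.13/√6.13) = 1 − Φ(0.8603). So
  P(M_{6.13} ≥ 2.13) = 2(1 − Φ(0.8603)) ≈ 0.3896.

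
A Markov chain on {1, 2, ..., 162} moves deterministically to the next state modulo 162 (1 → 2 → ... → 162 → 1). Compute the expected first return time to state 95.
E[T_95 | X_0 = 95] = 162

The chain cycles deterministically, so starting at state 95 it returns in exactly 162 steps. Equivalently, the stationary distribution is uniform π_j = 1/162 for every state j, so by Kac's formula E[T_95] = 1/π_95 = 162.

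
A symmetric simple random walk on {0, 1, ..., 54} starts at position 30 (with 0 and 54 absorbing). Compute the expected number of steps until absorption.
E[τ | X_0 = 30] = 720

Let v_k = E[τ | X_0 = k]. Boundary: v_0 = v_54 = 0. Recurrence: v_k = 1 + (v_{k-1} + v_{k+1})/2 for 1 ≤ k ≤ 53. The particular solution to v_k − (v_{k-1} + v_{k+1})/2 = 1 is v_k = −k^2. Adding homogeneous solution A + B k and matching boundaries gives v_k = k (54 − k). Substituting k = 30: v_30 = 30 · 24 = 720.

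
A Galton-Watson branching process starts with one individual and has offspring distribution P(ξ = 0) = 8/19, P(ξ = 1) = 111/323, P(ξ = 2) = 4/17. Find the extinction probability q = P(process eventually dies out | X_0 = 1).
q = 1

Mean offspring μ = 0·8/19 + 1·111/323 + 2·4/17 = 263/323 ≤ 1. For μ ≤ 1 with offspring not concentrated at 1, the Galton-Watson process goes extinct almost surely, so q = 1.
(Algebraic check: The pgf is f(s) = 8/19 + 111/323·s + 4/17·s². The extinction probability q is the smallest fixed point of f in [0, 1]. Setting s = f(s):
  4/17·s² + (111/323 − 1)·s + 8/19 = 0
  4/17·s² − (8/19 + 4/17)·s + 8/19 = 0
which factors as (s − 1)·(4/17·s − 8/19) = 0, giving roots s = 1 and s = (8/19)/(4/17) = 34/19. Since 34/19 ≥ 1, the smallest root in [0, 1] is s = 1.)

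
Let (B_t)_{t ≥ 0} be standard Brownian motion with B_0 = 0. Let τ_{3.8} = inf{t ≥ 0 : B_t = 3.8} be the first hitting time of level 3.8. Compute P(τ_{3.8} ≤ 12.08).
P(τ_{3.8} ≤ 12.08) = 2(1 − Φ(3.8/√12.08)) = 2(1 − Φ(1.0933)) ≈ 0.2743

By the reflection principle for standard BM, P(τ_b ≤ t) = 2 · P(B_t ≥ b). Since B_t ~ N(0, t), P(B_t ≥ 3.8) = 1 − Φ(3.8/√t) = 1 − Φ(3.8/√12.08) = 1 − Φ(1.0933) ≈ 0.13713. Doubling: P(τ_{3.8} ≤ 12.08) ≈ 2 · 0.13713 = 0.27426 ≈ 0.2743.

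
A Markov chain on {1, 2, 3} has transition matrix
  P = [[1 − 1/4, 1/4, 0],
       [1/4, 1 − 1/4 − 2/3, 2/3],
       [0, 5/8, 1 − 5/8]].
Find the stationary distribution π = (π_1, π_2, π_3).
π = (15/46, 15/46, 8/23)

This is a birth-death chain on three states, which satisfies detailed balance: π_1 · P_{12} = π_2 · P_{21} and π_2 · P_{23} = π_3 · P_{32}.
From π_1 · 1/4 = π_2 · 1/4: π_2/π_1 = (1/4)/(1/4) = 1.
From π_2 · 2/3 = π_3 · 5/8: π_3/π_2 = (2/3)/(5/8) = 16/15.
Take π_1 proportional to 1; then unnormalized π = (1, 1, 16/15). Normalize by dividing by the sum 46/15:
  π = (15/46, 15/46, 8/23).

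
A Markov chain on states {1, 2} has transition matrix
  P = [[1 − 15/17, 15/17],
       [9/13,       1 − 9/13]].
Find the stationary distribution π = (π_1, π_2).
π_1 = 51/116, π_2 = 65/116

Solve πP = π with π_1 + π_2 = 1. From πP = π: π_1 · (1 − 15/17) + π_2 · 9/13 = π_1 ⇒ π_2 · 9/13 = π_1 · 15/17 ⇒ π_2/π_1 = (15/17)/(9/13) = 65/51. Together with π_1 + π_2 = 1:
  π_1 = (9/13)/(15/17 + 9/13) = (9/13)/(348/221) = 51/116,
  π_2 = (15/17)/(15/17 + 9/13) = (15/17)/(348/221) = 65/116.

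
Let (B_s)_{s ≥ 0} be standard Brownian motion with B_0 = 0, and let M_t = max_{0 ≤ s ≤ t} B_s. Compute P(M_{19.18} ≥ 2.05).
P(M_{19.18} ≥ 2.05) = 2·P(B_{19.18} ≥ 2.05) = 2(1 − Φ(2.05/√19.18)) ≈ 0.6397

By the reflection principle for Brownian motion, P(M_t ≥ a) = 2 · P(B_t ≥ a) for a ≥ 0. Since B_t ~ N(0, t), P(B_t ≥ 2.05) = 1 − Φ(2.05/√t) = 1 − Φ(2.05/√19.18) = 1 − Φ(0.4681). So
  P(M_{19.18} ≥ 2.05) = 2(1 − Φ(0.4681)) ≈ 0.6397.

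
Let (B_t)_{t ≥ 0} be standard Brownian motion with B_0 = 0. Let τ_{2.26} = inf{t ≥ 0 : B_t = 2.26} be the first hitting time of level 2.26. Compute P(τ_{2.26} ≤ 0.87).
P(τ_{2.26} ≤ 0.87) = 2(1 − Φ(2.26/√0.87)) = 2(1 − Φ(2.4230)) ≈ 0.0154

By the reflection principle for standard BM, P(τ_b ≤ t) = 2 · P(B_t ≥ b). Since B_t ~ N(0, t), P(B_t ≥ 2.26) = 1 − Φ(2.26/√t) = 1 − Φ(2.26/√0.87) = 1 − Φ(2.4230) ≈ 0.00770. Doubling: P(τ_{2.26} ≤ 0.87) ≈ 2 · 0.00770 = 0.01540 ≈ 0.0154.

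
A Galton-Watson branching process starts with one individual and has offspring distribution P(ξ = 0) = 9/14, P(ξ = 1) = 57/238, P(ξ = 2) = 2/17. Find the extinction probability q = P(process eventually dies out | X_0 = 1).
q = 1

Mean offspring μ = 0·9/14 + 1·57/238 + 2·2/17 = 113/238 ≤ 1. For μ ≤ 1 with offspring not concentrated at 1, the Galton-Watson process goes extinct almost surely, so q = 1.
(Algebraic check: The pgf is f(s) = 9/14 + 57/238·s + 2/17·s². The extinction probability q is the smallest fixed point of f in [0, 1]. Setting s = f(s):
  2/17·s² + (57/238 − 1)·s + 9/14 = 0
  2/17·s² − (9/14 + 2/17)·s + 9/14 = 0
which factors as (s − 1)·(2/17·s − 9/14) = 0, giving roots s = 1 and s = (9/14)/(2/17) = 153/28. Since 153/28 ≥ 1, the smallest root in [0, 1] is s = 1.)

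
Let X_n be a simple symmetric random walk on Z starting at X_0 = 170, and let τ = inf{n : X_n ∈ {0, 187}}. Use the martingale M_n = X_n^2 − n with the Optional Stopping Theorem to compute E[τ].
E[τ] = 2890

M_n = X_n^2 − n is a martingale (since E[X_{n+1}^2 | F_n] = X_n^2 + 1). By OST (τ has finite mean in a bounded region), E[M_τ] = E[M_0] = X_0^2 − 0 = 170^2 = 28900. Also E[M_τ] = E[X_τ^2] − E[τ]. The walk exits at 0 or 187, with P(hit 187 first) = 170/187, so E[X_τ^2] = 187^2 · 170/187 + 0 = 31790. Thus E[τ] = E[X_τ^2] − E[M_τ] = 31790 − 28900 = 2890 = 170(187 − 170) = 2890.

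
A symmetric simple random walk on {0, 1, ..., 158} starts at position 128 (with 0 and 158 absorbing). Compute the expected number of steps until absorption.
E[τ | X_0 = 128] = 3840

Let v_k = E[τ | X_0 = k]. Boundary: v_0 = v_158 = 0. Recurrence: v_k = 1 + (v_{k-1} + v_{k+1})/2 for 1 ≤ k ≤ 157. The particular solution to v_k − (v_{k-1} + v_{k+1})/2 = 1 is v_k = −k^2. Adding homogeneous solution A + B k and matching boundaries gives v_k = k (158 − k). Substituting k = 128: v_128 = 128 · 30 = 3840.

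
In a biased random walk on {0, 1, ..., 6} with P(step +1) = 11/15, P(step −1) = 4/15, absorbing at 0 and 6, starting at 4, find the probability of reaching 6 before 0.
P(hit 6 before 0) = (1 − (4/11)^4) / (1 − (4/11)^6) = 16577/16833

Let u_k denote P(reach 6 before 0 | start at k). Boundary: u_0 = 0, u_6 = 1. Recurrence: u_k = 11/15·u_{k+1} + 4/15·u_{k-1} for 1 ≤ k ≤ 5. Try u_k = A + B·r^k with r = q/p = (4/15)/(11/15) = 4/11. Substitution satisfies the recurrence; boundary conditions give:
  u_k = (1 − r^k) / (1 − r^N) = (1 − (4/11)^4) / (1 − (4/11)^6) = 16577/16833.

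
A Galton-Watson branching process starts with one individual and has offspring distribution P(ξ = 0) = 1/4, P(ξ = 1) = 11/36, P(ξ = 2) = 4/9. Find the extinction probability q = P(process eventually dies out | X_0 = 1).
q = 9/16

The pgf is f(s) = 1/4 + 11/36·s + 4/9·s². The extinction probability q is the smallest fixed point of f in [0, 1]. Setting s = f(s):
  4/9·s² + (11/36 − 1)·s + 1/4 = 0
  4/9·s² − (1/4 + 4/9)·s + 1/4 = 0
which factors as (s − 1)·(4/9·s − 1/4) = 0, giving roots s = 1 and s = (1/4)/(4/9) = 9/16.
Mean offspring μ = 11/36 + 2·4/9 = 43/36 > 1 (supercritical), so q < 1. The extinction probability is the smaller root: q = (1/4)/(4/9) = 9/16.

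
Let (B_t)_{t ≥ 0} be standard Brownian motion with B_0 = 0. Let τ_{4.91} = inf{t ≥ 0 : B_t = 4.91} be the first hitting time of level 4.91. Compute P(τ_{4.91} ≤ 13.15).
P(τ_{4.91} ≤ 13.15) = 2(1 − Φ(4.91/√13.15)) = 2(1 − Φ(1.3540)) ≈ 0.1757

By the reflection principle for standard BM, P(τ_b ≤ t) = 2 · P(B_t ≥ b). Since B_t ~ N(0, t), P(B_t ≥ 4.91) = 1 − Φ(4.91/√t) = 1 − Φ(4.91/√13.15) = 1 − Φ(1.3540) ≈ 0.08787. Doubling: P(τ_{4.91} ≤ 13.15) ≈ 2 · 0.08787 = 0.17574 ≈ 0.1757.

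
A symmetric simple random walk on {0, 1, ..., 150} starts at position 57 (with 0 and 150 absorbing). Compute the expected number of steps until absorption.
E[τ | X_0 = 57] = 5301

Let v_k = E[τ | X_0 = k]. Boundary: v_0 = v_150 = 0. Recurrence: v_k = 1 + (v_{k-1} + v_{k+1})/2 for 1 ≤ k ≤ 149. The particular solution to v_k − (v_{k-1} + v_{k+1})/2 = 1 is v_k = −k^2. Adding homogeneous solution A + B k and matching boundaries gives v_k = k (150 − k). Substituting k = 57: v_57 = 57 · 93 = 5301.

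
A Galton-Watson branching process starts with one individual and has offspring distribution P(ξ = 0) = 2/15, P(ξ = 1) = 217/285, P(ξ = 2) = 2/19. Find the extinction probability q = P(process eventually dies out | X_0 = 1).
q = 1

Mean offspring μ = 0·2/15 + 1·217/285 + 2·2/19 = 277/285 ≤ 1. For μ ≤ 1 with offspring not concentrated at 1, the Galton-Watson process goes extinct almost surely, so q = 1.
(Algebraic check: The pgf is f(s) = 2/15 + 217/285·s + 2/19·s². The extinction probability q is the smallest fixed point of f in [0, 1]. Setting s = f(s):
  2/19·s² + (217/285 − 1)·s + 2/15 = 0
  2/19·s² − (2/15 + 2/19)·s + 2/15 = 0
which factors as (s − 1)·(2/19·s − 2/15) = 0, giving roots s = 1 and s = (2/15)/(2/19) = 19/15. Since 19/15 ≥ 1, the smallest root in [0, 1] is s = 1.)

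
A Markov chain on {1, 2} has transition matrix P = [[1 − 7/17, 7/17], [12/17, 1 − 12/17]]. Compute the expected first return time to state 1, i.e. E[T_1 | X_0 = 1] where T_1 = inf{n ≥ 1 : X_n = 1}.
E[T_1 | X_0 = 1] = 1/π_1 = 19/12

For an irreducible recurrent Markov chain with stationary distribution π, E[T_i | X_0 = i] = 1/π_i (Kac's formula). Here π_1 = (12/17)/(7/17 + 12/17) = (12/17)/(19/17) = 12/19, so E[T_1 | X_0 = 1] = 1/π_1 = (7/17 + 12/17)/(12/17) = (19/17)/(12/17) = 19/12.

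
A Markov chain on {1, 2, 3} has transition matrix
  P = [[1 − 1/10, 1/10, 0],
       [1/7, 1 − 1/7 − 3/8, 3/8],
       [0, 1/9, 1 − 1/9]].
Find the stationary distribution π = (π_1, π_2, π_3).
π = (16/65, 56/325, 189/325)

This is a birth-death chain on three states, which satisfies detailed balance: π_1 · P_{12} = π_2 · P_{21} and π_2 · P_{23} = π_3 · P_{32}.
From π_1 · 1/10 = π_2 · 1/7: π_2/π_1 = (1/10)/(1/7) = 7/10.
From π_2 · 3/8 = π_3 · 1/9: π_3/π_2 = (3/8)/(1/9) = 27/8.
Take π_1 proportional to 1; then unnormalized π = (1, 7/10, 189/80). Normalize by dividing by the sum 65/16:
  π = (16/65, 56/325, 189/325).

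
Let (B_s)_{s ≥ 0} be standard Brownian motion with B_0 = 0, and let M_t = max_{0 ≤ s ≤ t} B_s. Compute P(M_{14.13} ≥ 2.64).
P(M_{14.13} ≥ 2.64) = 2·P(B_{14.13} ≥ 2.64) = 2(1 − Φ(2.64/√14.13)) ≈ 0.4825

By the reflection principle for Brownian motion, P(M_t ≥ a) = 2 · P(B_t ≥ a) for a ≥ 0. Since B_t ~ N(0, t), P(B_t ≥ 2.64) = 1 − Φ(2.64/√t) = 1 − Φ(2.64/√14.13) = 1 − Φ(0.7023). So
  P(M_{14.13} ≥ 2.64) = 2(1 − Φ(0.7023)) ≈ 0.4825.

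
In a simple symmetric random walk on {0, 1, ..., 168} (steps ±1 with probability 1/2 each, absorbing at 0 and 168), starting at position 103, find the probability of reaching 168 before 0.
P(hit 168 before 0) = 103/168

Let u_k = P(hit 168 before 0 | start at k). Then u_0 = 0, u_168 = 1, and u_k = u_{k-1}/2 + u_{k+1}/2 for 1 ≤ k ≤ 167. This harmonic recurrence is solved by u_k = k/168, giving u_103 = 103/168.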